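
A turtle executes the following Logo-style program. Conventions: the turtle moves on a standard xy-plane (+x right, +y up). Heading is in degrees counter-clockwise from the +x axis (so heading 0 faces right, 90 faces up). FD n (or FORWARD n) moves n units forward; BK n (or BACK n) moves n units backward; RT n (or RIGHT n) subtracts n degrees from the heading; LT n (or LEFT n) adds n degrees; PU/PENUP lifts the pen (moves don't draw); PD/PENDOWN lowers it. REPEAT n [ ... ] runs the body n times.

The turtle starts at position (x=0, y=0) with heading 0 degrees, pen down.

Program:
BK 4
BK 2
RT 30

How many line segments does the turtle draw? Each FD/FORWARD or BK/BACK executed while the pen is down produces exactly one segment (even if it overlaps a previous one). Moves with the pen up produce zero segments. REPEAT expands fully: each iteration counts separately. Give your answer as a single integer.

Answer: 2

Derivation:
Executing turtle program step by step:
Start: pos=(0,0), heading=0, pen down
BK 4: (0,0) -> (-4,0) [heading=0, draw]
BK 2: (-4,0) -> (-6,0) [heading=0, draw]
RT 30: heading 0 -> 330
Final: pos=(-6,0), heading=330, 2 segment(s) drawn
Segments drawn: 2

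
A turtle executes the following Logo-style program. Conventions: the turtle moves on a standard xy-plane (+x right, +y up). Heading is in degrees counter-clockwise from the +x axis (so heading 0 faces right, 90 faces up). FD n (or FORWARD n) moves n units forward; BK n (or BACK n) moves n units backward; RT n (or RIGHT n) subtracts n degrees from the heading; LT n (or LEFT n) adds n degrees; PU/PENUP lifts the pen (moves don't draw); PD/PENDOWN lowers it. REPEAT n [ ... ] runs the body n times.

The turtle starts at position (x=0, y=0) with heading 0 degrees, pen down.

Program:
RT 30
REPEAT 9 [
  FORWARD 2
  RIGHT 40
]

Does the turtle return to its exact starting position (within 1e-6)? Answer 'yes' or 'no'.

Answer: yes

Derivation:
Executing turtle program step by step:
Start: pos=(0,0), heading=0, pen down
RT 30: heading 0 -> 330
REPEAT 9 [
  -- iteration 1/9 --
  FD 2: (0,0) -> (1.732,-1) [heading=330, draw]
  RT 40: heading 330 -> 290
  -- iteration 2/9 --
  FD 2: (1.732,-1) -> (2.416,-2.879) [heading=290, draw]
  RT 40: heading 290 -> 250
  -- iteration 3/9 --
  FD 2: (2.416,-2.879) -> (1.732,-4.759) [heading=250, draw]
  RT 40: heading 250 -> 210
  -- iteration 4/9 --
  FD 2: (1.732,-4.759) -> (0,-5.759) [heading=210, draw]
  RT 40: heading 210 -> 170
  -- iteration 5/9 --
  FD 2: (0,-5.759) -> (-1.97,-5.411) [heading=170, draw]
  RT 40: heading 170 -> 130
  -- iteration 6/9 --
  FD 2: (-1.97,-5.411) -> (-3.255,-3.879) [heading=130, draw]
  RT 40: heading 130 -> 90
  -- iteration 7/9 --
  FD 2: (-3.255,-3.879) -> (-3.255,-1.879) [heading=90, draw]
  RT 40: heading 90 -> 50
  -- iteration 8/9 --
  FD 2: (-3.255,-1.879) -> (-1.97,-0.347) [heading=50, draw]
  RT 40: heading 50 -> 10
  -- iteration 9/9 --
  FD 2: (-1.97,-0.347) -> (0,0) [heading=10, draw]
  RT 40: heading 10 -> 330
]
Final: pos=(0,0), heading=330, 9 segment(s) drawn

Start position: (0, 0)
Final position: (0, 0)
Distance = 0; < 1e-6 -> CLOSED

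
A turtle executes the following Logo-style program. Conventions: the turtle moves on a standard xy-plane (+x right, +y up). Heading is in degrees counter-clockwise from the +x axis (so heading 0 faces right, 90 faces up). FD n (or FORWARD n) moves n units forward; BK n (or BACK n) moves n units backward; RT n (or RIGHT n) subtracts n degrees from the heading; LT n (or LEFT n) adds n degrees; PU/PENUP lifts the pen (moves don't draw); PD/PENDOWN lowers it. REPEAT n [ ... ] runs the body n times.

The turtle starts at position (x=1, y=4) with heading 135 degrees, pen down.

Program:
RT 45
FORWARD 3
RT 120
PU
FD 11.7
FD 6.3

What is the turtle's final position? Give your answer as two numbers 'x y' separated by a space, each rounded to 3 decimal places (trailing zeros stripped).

Executing turtle program step by step:
Start: pos=(1,4), heading=135, pen down
RT 45: heading 135 -> 90
FD 3: (1,4) -> (1,7) [heading=90, draw]
RT 120: heading 90 -> 330
PU: pen up
FD 11.7: (1,7) -> (11.132,1.15) [heading=330, move]
FD 6.3: (11.132,1.15) -> (16.588,-2) [heading=330, move]
Final: pos=(16.588,-2), heading=330, 1 segment(s) drawn

Answer: 16.588 -2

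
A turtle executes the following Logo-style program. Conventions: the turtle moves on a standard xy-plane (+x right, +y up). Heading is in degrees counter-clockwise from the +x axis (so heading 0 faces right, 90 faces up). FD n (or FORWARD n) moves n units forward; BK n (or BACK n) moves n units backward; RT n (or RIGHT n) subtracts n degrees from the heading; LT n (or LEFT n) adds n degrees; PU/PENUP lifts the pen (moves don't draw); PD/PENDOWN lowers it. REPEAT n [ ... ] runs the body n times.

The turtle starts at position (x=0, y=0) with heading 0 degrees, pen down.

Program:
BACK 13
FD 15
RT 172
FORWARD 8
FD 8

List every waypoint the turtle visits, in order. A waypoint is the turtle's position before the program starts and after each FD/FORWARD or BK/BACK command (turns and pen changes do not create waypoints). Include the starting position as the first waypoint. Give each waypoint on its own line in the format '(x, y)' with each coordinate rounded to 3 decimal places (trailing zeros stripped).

Answer: (0, 0)
(-13, 0)
(2, 0)
(-5.922, -1.113)
(-13.844, -2.227)

Derivation:
Executing turtle program step by step:
Start: pos=(0,0), heading=0, pen down
BK 13: (0,0) -> (-13,0) [heading=0, draw]
FD 15: (-13,0) -> (2,0) [heading=0, draw]
RT 172: heading 0 -> 188
FD 8: (2,0) -> (-5.922,-1.113) [heading=188, draw]
FD 8: (-5.922,-1.113) -> (-13.844,-2.227) [heading=188, draw]
Final: pos=(-13.844,-2.227), heading=188, 4 segment(s) drawn
Waypoints (5 total):
(0, 0)
(-13, 0)
(2, 0)
(-5.922, -1.113)
(-13.844, -2.227)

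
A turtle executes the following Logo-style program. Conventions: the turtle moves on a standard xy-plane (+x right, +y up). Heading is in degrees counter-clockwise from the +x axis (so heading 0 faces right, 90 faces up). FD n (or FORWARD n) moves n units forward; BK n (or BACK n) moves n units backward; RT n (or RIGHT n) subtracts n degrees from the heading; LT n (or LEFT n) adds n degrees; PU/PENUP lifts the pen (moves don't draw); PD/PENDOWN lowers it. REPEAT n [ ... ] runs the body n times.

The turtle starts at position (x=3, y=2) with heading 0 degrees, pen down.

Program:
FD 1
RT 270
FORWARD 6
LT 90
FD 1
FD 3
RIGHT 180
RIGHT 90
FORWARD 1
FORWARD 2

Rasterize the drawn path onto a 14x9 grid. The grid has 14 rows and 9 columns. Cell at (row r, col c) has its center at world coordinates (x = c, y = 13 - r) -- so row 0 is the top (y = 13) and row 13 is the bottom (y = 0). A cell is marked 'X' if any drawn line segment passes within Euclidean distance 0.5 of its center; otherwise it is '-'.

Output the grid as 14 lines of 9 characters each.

Answer: ---------
---------
---------
---------
---------
XXXXX----
X---X----
X---X----
X---X----
----X----
----X----
---XX----
---------
---------

Derivation:
Segment 0: (3,2) -> (4,2)
Segment 1: (4,2) -> (4,8)
Segment 2: (4,8) -> (3,8)
Segment 3: (3,8) -> (-0,8)
Segment 4: (-0,8) -> (-0,7)
Segment 5: (-0,7) -> (0,5)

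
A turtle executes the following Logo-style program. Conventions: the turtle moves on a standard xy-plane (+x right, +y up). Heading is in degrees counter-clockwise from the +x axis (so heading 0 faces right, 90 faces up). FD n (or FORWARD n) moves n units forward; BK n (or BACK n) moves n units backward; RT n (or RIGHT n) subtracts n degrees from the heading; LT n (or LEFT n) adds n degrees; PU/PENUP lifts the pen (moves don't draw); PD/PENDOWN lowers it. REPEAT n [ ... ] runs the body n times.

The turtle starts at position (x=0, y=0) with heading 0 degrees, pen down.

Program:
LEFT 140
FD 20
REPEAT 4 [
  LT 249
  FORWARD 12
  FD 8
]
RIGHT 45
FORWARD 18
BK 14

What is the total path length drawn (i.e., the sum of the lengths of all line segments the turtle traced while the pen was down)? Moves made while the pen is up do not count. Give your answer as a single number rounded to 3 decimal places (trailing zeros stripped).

Answer: 132

Derivation:
Executing turtle program step by step:
Start: pos=(0,0), heading=0, pen down
LT 140: heading 0 -> 140
FD 20: (0,0) -> (-15.321,12.856) [heading=140, draw]
REPEAT 4 [
  -- iteration 1/4 --
  LT 249: heading 140 -> 29
  FD 12: (-15.321,12.856) -> (-4.825,18.673) [heading=29, draw]
  FD 8: (-4.825,18.673) -> (2.172,22.552) [heading=29, draw]
  -- iteration 2/4 --
  LT 249: heading 29 -> 278
  FD 12: (2.172,22.552) -> (3.842,10.669) [heading=278, draw]
  FD 8: (3.842,10.669) -> (4.955,2.747) [heading=278, draw]
  -- iteration 3/4 --
  LT 249: heading 278 -> 167
  FD 12: (4.955,2.747) -> (-6.737,5.446) [heading=167, draw]
  FD 8: (-6.737,5.446) -> (-14.532,7.246) [heading=167, draw]
  -- iteration 4/4 --
  LT 249: heading 167 -> 56
  FD 12: (-14.532,7.246) -> (-7.822,17.194) [heading=56, draw]
  FD 8: (-7.822,17.194) -> (-3.349,23.826) [heading=56, draw]
]
RT 45: heading 56 -> 11
FD 18: (-3.349,23.826) -> (14.321,27.261) [heading=11, draw]
BK 14: (14.321,27.261) -> (0.578,24.59) [heading=11, draw]
Final: pos=(0.578,24.59), heading=11, 11 segment(s) drawn

Segment lengths:
  seg 1: (0,0) -> (-15.321,12.856), length = 20
  seg 2: (-15.321,12.856) -> (-4.825,18.673), length = 12
  seg 3: (-4.825,18.673) -> (2.172,22.552), length = 8
  seg 4: (2.172,22.552) -> (3.842,10.669), length = 12
  seg 5: (3.842,10.669) -> (4.955,2.747), length = 8
  seg 6: (4.955,2.747) -> (-6.737,5.446), length = 12
  seg 7: (-6.737,5.446) -> (-14.532,7.246), length = 8
  seg 8: (-14.532,7.246) -> (-7.822,17.194), length = 12
  seg 9: (-7.822,17.194) -> (-3.349,23.826), length = 8
  seg 10: (-3.349,23.826) -> (14.321,27.261), length = 18
  seg 11: (14.321,27.261) -> (0.578,24.59), length = 14
Total = 132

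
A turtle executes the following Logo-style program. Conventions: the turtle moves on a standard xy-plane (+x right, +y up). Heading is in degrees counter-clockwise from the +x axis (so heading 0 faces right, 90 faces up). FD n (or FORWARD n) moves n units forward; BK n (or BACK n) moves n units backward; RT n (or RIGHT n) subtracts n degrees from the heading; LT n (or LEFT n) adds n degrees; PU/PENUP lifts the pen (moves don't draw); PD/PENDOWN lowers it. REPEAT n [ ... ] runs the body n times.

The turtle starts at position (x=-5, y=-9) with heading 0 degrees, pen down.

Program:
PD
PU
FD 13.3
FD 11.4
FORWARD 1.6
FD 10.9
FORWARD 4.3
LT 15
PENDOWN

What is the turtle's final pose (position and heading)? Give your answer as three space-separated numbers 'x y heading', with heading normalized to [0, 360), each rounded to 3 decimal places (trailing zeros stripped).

Answer: 36.5 -9 15

Derivation:
Executing turtle program step by step:
Start: pos=(-5,-9), heading=0, pen down
PD: pen down
PU: pen up
FD 13.3: (-5,-9) -> (8.3,-9) [heading=0, move]
FD 11.4: (8.3,-9) -> (19.7,-9) [heading=0, move]
FD 1.6: (19.7,-9) -> (21.3,-9) [heading=0, move]
FD 10.9: (21.3,-9) -> (32.2,-9) [heading=0, move]
FD 4.3: (32.2,-9) -> (36.5,-9) [heading=0, move]
LT 15: heading 0 -> 15
PD: pen down
Final: pos=(36.5,-9), heading=15, 0 segment(s) drawn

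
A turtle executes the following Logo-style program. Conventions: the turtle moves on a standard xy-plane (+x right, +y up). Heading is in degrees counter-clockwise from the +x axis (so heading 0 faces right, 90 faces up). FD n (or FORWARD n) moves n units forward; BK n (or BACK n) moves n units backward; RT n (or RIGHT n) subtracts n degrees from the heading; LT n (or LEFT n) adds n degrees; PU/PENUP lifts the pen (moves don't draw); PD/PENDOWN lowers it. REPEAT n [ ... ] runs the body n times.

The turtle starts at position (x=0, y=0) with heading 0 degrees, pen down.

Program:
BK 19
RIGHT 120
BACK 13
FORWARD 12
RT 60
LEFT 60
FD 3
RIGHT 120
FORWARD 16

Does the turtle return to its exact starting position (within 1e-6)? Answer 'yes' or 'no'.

Answer: no

Derivation:
Executing turtle program step by step:
Start: pos=(0,0), heading=0, pen down
BK 19: (0,0) -> (-19,0) [heading=0, draw]
RT 120: heading 0 -> 240
BK 13: (-19,0) -> (-12.5,11.258) [heading=240, draw]
FD 12: (-12.5,11.258) -> (-18.5,0.866) [heading=240, draw]
RT 60: heading 240 -> 180
LT 60: heading 180 -> 240
FD 3: (-18.5,0.866) -> (-20,-1.732) [heading=240, draw]
RT 120: heading 240 -> 120
FD 16: (-20,-1.732) -> (-28,12.124) [heading=120, draw]
Final: pos=(-28,12.124), heading=120, 5 segment(s) drawn

Start position: (0, 0)
Final position: (-28, 12.124)
Distance = 30.512; >= 1e-6 -> NOT closed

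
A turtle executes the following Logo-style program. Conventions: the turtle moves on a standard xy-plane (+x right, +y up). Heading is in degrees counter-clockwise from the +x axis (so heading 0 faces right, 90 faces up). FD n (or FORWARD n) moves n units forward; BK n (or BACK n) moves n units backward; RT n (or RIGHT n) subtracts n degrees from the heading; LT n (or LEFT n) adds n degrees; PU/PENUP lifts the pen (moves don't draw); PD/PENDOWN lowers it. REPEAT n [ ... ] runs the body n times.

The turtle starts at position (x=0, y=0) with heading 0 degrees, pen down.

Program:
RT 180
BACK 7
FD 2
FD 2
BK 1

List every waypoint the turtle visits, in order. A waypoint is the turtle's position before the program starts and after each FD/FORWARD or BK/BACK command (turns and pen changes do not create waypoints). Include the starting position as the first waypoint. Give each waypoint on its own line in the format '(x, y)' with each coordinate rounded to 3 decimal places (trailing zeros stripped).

Answer: (0, 0)
(7, 0)
(5, 0)
(3, 0)
(4, 0)

Derivation:
Executing turtle program step by step:
Start: pos=(0,0), heading=0, pen down
RT 180: heading 0 -> 180
BK 7: (0,0) -> (7,0) [heading=180, draw]
FD 2: (7,0) -> (5,0) [heading=180, draw]
FD 2: (5,0) -> (3,0) [heading=180, draw]
BK 1: (3,0) -> (4,0) [heading=180, draw]
Final: pos=(4,0), heading=180, 4 segment(s) drawn
Waypoints (5 total):
(0, 0)
(7, 0)
(5, 0)
(3, 0)
(4, 0)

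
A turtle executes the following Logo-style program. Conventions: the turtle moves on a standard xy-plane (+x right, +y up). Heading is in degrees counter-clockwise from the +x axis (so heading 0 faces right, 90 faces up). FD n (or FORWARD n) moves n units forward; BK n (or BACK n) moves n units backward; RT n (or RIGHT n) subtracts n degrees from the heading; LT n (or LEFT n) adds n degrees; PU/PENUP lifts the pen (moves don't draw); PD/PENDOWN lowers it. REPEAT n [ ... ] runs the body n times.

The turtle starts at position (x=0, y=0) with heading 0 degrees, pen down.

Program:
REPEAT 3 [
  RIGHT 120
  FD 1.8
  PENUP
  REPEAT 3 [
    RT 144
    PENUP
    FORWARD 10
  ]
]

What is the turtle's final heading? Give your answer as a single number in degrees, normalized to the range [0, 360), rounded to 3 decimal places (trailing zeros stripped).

Answer: 144

Derivation:
Executing turtle program step by step:
Start: pos=(0,0), heading=0, pen down
REPEAT 3 [
  -- iteration 1/3 --
  RT 120: heading 0 -> 240
  FD 1.8: (0,0) -> (-0.9,-1.559) [heading=240, draw]
  PU: pen up
  REPEAT 3 [
    -- iteration 1/3 --
    RT 144: heading 240 -> 96
    PU: pen up
    FD 10: (-0.9,-1.559) -> (-1.945,8.386) [heading=96, move]
    -- iteration 2/3 --
    RT 144: heading 96 -> 312
    PU: pen up
    FD 10: (-1.945,8.386) -> (4.746,0.955) [heading=312, move]
    -- iteration 3/3 --
    RT 144: heading 312 -> 168
    PU: pen up
    FD 10: (4.746,0.955) -> (-5.035,3.034) [heading=168, move]
  ]
  -- iteration 2/3 --
  RT 120: heading 168 -> 48
  FD 1.8: (-5.035,3.034) -> (-3.831,4.372) [heading=48, move]
  PU: pen up
  REPEAT 3 [
    -- iteration 1/3 --
    RT 144: heading 48 -> 264
    PU: pen up
    FD 10: (-3.831,4.372) -> (-4.876,-5.574) [heading=264, move]
    -- iteration 2/3 --
    RT 144: heading 264 -> 120
    PU: pen up
    FD 10: (-4.876,-5.574) -> (-9.876,3.087) [heading=120, move]
    -- iteration 3/3 --
    RT 144: heading 120 -> 336
    PU: pen up
    FD 10: (-9.876,3.087) -> (-0.741,-0.981) [heading=336, move]
  ]
  -- iteration 3/3 --
  RT 120: heading 336 -> 216
  FD 1.8: (-0.741,-0.981) -> (-2.197,-2.039) [heading=216, move]
  PU: pen up
  REPEAT 3 [
    -- iteration 1/3 --
    RT 144: heading 216 -> 72
    PU: pen up
    FD 10: (-2.197,-2.039) -> (0.893,7.472) [heading=72, move]
    -- iteration 2/3 --
    RT 144: heading 72 -> 288
    PU: pen up
    FD 10: (0.893,7.472) -> (3.983,-2.039) [heading=288, move]
    -- iteration 3/3 --
    RT 144: heading 288 -> 144
    PU: pen up
    FD 10: (3.983,-2.039) -> (-4.107,3.839) [heading=144, move]
  ]
]
Final: pos=(-4.107,3.839), heading=144, 1 segment(s) drawn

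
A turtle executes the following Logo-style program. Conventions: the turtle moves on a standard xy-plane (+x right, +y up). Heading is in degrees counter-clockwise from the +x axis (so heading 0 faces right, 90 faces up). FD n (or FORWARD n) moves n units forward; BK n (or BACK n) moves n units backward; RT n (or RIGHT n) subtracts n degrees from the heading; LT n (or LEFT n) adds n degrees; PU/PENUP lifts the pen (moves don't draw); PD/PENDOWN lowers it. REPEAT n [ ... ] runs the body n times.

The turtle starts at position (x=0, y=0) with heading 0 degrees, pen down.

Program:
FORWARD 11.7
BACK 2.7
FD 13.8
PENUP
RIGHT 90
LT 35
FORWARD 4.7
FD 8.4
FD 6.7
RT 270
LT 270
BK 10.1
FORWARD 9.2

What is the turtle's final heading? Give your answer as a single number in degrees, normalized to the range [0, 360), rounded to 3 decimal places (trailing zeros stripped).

Executing turtle program step by step:
Start: pos=(0,0), heading=0, pen down
FD 11.7: (0,0) -> (11.7,0) [heading=0, draw]
BK 2.7: (11.7,0) -> (9,0) [heading=0, draw]
FD 13.8: (9,0) -> (22.8,0) [heading=0, draw]
PU: pen up
RT 90: heading 0 -> 270
LT 35: heading 270 -> 305
FD 4.7: (22.8,0) -> (25.496,-3.85) [heading=305, move]
FD 8.4: (25.496,-3.85) -> (30.314,-10.731) [heading=305, move]
FD 6.7: (30.314,-10.731) -> (34.157,-16.219) [heading=305, move]
RT 270: heading 305 -> 35
LT 270: heading 35 -> 305
BK 10.1: (34.157,-16.219) -> (28.364,-7.946) [heading=305, move]
FD 9.2: (28.364,-7.946) -> (33.641,-15.482) [heading=305, move]
Final: pos=(33.641,-15.482), heading=305, 3 segment(s) drawn

Answer: 305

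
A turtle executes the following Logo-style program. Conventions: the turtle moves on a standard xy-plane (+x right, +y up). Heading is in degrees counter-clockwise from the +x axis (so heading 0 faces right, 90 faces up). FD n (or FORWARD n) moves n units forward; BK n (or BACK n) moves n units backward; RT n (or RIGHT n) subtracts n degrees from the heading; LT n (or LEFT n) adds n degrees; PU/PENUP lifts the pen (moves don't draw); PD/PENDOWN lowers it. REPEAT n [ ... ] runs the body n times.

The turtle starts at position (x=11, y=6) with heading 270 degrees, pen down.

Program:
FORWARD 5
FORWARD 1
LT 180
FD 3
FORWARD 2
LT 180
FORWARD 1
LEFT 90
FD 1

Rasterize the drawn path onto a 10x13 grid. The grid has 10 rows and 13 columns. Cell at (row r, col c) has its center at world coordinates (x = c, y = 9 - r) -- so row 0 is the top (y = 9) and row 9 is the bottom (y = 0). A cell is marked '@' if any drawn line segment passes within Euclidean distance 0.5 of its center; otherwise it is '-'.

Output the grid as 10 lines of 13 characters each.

Answer: -------------
-------------
-------------
-----------@-
-----------@-
-----------@@
-----------@-
-----------@-
-----------@-
-----------@-

Derivation:
Segment 0: (11,6) -> (11,1)
Segment 1: (11,1) -> (11,0)
Segment 2: (11,0) -> (11,3)
Segment 3: (11,3) -> (11,5)
Segment 4: (11,5) -> (11,4)
Segment 5: (11,4) -> (12,4)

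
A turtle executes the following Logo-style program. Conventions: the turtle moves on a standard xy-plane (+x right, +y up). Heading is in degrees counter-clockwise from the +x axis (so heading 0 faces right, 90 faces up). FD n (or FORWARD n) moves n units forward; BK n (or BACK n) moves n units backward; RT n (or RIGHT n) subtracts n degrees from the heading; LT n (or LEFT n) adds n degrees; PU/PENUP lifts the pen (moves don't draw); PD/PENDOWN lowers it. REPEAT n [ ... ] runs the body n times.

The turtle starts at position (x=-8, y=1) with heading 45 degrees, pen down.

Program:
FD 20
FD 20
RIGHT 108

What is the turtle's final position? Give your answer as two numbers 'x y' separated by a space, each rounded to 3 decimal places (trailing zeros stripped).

Answer: 20.284 29.284

Derivation:
Executing turtle program step by step:
Start: pos=(-8,1), heading=45, pen down
FD 20: (-8,1) -> (6.142,15.142) [heading=45, draw]
FD 20: (6.142,15.142) -> (20.284,29.284) [heading=45, draw]
RT 108: heading 45 -> 297
Final: pos=(20.284,29.284), heading=297, 2 segment(s) drawn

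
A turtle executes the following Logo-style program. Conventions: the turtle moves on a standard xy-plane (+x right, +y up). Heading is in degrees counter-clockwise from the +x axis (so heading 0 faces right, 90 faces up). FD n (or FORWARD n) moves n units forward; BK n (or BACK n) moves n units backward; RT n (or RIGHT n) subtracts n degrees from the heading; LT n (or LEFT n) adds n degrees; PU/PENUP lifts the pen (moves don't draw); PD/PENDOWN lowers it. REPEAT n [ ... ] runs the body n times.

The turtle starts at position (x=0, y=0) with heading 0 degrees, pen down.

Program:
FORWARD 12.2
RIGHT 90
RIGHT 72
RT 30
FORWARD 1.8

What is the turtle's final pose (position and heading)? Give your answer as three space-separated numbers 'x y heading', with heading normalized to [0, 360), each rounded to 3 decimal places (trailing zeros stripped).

Executing turtle program step by step:
Start: pos=(0,0), heading=0, pen down
FD 12.2: (0,0) -> (12.2,0) [heading=0, draw]
RT 90: heading 0 -> 270
RT 72: heading 270 -> 198
RT 30: heading 198 -> 168
FD 1.8: (12.2,0) -> (10.439,0.374) [heading=168, draw]
Final: pos=(10.439,0.374), heading=168, 2 segment(s) drawn

Answer: 10.439 0.374 168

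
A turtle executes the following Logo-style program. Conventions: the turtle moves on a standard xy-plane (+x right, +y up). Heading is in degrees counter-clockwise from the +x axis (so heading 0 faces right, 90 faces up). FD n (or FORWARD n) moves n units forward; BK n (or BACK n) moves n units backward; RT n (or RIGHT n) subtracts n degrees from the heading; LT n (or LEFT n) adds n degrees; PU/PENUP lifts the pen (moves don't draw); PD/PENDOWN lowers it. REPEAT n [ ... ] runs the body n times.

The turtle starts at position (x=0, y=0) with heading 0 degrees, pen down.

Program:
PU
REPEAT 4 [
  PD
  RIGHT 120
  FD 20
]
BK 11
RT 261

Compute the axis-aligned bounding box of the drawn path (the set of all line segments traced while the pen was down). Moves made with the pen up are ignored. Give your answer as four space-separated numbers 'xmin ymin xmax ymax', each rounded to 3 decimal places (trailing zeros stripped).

Answer: -20 -17.321 0 0

Derivation:
Executing turtle program step by step:
Start: pos=(0,0), heading=0, pen down
PU: pen up
REPEAT 4 [
  -- iteration 1/4 --
  PD: pen down
  RT 120: heading 0 -> 240
  FD 20: (0,0) -> (-10,-17.321) [heading=240, draw]
  -- iteration 2/4 --
  PD: pen down
  RT 120: heading 240 -> 120
  FD 20: (-10,-17.321) -> (-20,0) [heading=120, draw]
  -- iteration 3/4 --
  PD: pen down
  RT 120: heading 120 -> 0
  FD 20: (-20,0) -> (0,0) [heading=0, draw]
  -- iteration 4/4 --
  PD: pen down
  RT 120: heading 0 -> 240
  FD 20: (0,0) -> (-10,-17.321) [heading=240, draw]
]
BK 11: (-10,-17.321) -> (-4.5,-7.794) [heading=240, draw]
RT 261: heading 240 -> 339
Final: pos=(-4.5,-7.794), heading=339, 5 segment(s) drawn

Segment endpoints: x in {-20, -10, -10, -4.5, 0, 0}, y in {-17.321, -17.321, -7.794, 0, 0, 0}
xmin=-20, ymin=-17.321, xmax=0, ymax=0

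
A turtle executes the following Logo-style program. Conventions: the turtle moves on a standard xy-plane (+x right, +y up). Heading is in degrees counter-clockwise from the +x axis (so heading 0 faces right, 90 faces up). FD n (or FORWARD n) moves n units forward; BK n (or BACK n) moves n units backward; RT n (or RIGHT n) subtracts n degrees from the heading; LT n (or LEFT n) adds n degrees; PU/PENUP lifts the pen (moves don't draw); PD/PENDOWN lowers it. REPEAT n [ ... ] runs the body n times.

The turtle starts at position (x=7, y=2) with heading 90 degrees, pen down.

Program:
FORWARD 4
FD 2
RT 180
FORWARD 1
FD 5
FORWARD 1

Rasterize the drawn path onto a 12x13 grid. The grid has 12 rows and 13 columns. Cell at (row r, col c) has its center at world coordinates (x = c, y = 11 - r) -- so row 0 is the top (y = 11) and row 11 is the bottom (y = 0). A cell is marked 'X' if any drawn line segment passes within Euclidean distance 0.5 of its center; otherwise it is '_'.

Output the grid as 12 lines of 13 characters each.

Segment 0: (7,2) -> (7,6)
Segment 1: (7,6) -> (7,8)
Segment 2: (7,8) -> (7,7)
Segment 3: (7,7) -> (7,2)
Segment 4: (7,2) -> (7,1)

Answer: _____________
_____________
_____________
_______X_____
_______X_____
_______X_____
_______X_____
_______X_____
_______X_____
_______X_____
_______X_____
_____________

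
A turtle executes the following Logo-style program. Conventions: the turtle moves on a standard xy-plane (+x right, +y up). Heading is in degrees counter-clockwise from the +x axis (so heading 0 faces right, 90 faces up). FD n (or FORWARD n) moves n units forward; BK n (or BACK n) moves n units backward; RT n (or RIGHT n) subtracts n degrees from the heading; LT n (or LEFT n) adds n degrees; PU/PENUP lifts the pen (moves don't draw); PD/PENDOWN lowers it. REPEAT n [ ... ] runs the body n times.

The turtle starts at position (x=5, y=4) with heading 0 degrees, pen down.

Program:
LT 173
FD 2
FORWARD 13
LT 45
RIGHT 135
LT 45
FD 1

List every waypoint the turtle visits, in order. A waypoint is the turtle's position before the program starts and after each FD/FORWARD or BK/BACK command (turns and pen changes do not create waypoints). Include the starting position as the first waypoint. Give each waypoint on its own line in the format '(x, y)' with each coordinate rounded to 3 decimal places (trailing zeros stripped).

Answer: (5, 4)
(3.015, 4.244)
(-9.888, 5.828)
(-10.504, 6.616)

Derivation:
Executing turtle program step by step:
Start: pos=(5,4), heading=0, pen down
LT 173: heading 0 -> 173
FD 2: (5,4) -> (3.015,4.244) [heading=173, draw]
FD 13: (3.015,4.244) -> (-9.888,5.828) [heading=173, draw]
LT 45: heading 173 -> 218
RT 135: heading 218 -> 83
LT 45: heading 83 -> 128
FD 1: (-9.888,5.828) -> (-10.504,6.616) [heading=128, draw]
Final: pos=(-10.504,6.616), heading=128, 3 segment(s) drawn
Waypoints (4 total):
(5, 4)
(3.015, 4.244)
(-9.888, 5.828)
(-10.504, 6.616)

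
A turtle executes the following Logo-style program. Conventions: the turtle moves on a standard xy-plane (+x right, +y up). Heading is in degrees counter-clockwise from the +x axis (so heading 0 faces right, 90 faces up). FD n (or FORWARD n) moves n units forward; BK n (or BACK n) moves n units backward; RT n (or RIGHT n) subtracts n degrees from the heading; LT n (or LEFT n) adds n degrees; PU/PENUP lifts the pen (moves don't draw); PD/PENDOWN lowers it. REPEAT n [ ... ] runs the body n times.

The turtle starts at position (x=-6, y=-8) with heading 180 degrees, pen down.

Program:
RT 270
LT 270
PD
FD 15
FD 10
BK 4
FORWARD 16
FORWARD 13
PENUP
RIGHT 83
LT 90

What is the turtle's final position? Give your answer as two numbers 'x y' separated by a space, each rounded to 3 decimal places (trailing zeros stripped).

Executing turtle program step by step:
Start: pos=(-6,-8), heading=180, pen down
RT 270: heading 180 -> 270
LT 270: heading 270 -> 180
PD: pen down
FD 15: (-6,-8) -> (-21,-8) [heading=180, draw]
FD 10: (-21,-8) -> (-31,-8) [heading=180, draw]
BK 4: (-31,-8) -> (-27,-8) [heading=180, draw]
FD 16: (-27,-8) -> (-43,-8) [heading=180, draw]
FD 13: (-43,-8) -> (-56,-8) [heading=180, draw]
PU: pen up
RT 83: heading 180 -> 97
LT 90: heading 97 -> 187
Final: pos=(-56,-8), heading=187, 5 segment(s) drawn

Answer: -56 -8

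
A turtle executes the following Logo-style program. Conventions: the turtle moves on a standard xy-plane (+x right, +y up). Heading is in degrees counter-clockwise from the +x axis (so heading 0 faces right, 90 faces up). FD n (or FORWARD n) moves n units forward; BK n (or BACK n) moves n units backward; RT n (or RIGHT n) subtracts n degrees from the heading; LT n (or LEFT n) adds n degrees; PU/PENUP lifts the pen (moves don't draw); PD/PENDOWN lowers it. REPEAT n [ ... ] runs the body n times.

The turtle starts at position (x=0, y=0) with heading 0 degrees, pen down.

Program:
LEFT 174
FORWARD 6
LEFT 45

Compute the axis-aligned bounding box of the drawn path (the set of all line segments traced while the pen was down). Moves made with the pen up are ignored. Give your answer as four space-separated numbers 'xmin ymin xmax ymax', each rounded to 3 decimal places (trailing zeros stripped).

Answer: -5.967 0 0 0.627

Derivation:
Executing turtle program step by step:
Start: pos=(0,0), heading=0, pen down
LT 174: heading 0 -> 174
FD 6: (0,0) -> (-5.967,0.627) [heading=174, draw]
LT 45: heading 174 -> 219
Final: pos=(-5.967,0.627), heading=219, 1 segment(s) drawn

Segment endpoints: x in {-5.967, 0}, y in {0, 0.627}
xmin=-5.967, ymin=0, xmax=0, ymax=0.627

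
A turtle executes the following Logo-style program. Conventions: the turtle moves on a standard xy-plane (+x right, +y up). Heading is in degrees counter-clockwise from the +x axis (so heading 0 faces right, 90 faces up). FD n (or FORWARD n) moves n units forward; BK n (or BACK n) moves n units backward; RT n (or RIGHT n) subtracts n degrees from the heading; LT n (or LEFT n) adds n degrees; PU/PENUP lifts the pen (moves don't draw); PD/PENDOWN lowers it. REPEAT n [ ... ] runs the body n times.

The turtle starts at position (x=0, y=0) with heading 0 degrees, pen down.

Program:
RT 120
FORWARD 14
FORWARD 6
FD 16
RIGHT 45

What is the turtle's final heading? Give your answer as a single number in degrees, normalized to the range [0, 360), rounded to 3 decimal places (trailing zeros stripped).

Executing turtle program step by step:
Start: pos=(0,0), heading=0, pen down
RT 120: heading 0 -> 240
FD 14: (0,0) -> (-7,-12.124) [heading=240, draw]
FD 6: (-7,-12.124) -> (-10,-17.321) [heading=240, draw]
FD 16: (-10,-17.321) -> (-18,-31.177) [heading=240, draw]
RT 45: heading 240 -> 195
Final: pos=(-18,-31.177), heading=195, 3 segment(s) drawn

Answer: 195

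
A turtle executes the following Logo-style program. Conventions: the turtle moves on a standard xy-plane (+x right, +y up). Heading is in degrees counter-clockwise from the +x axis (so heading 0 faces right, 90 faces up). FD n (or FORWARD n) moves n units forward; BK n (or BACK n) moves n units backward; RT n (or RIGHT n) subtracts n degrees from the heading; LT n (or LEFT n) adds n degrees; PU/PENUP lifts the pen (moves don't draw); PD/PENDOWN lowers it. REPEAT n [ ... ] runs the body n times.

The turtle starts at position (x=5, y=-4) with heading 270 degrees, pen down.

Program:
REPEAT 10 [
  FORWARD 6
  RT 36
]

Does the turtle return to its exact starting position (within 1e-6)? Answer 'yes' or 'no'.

Executing turtle program step by step:
Start: pos=(5,-4), heading=270, pen down
REPEAT 10 [
  -- iteration 1/10 --
  FD 6: (5,-4) -> (5,-10) [heading=270, draw]
  RT 36: heading 270 -> 234
  -- iteration 2/10 --
  FD 6: (5,-10) -> (1.473,-14.854) [heading=234, draw]
  RT 36: heading 234 -> 198
  -- iteration 3/10 --
  FD 6: (1.473,-14.854) -> (-4.233,-16.708) [heading=198, draw]
  RT 36: heading 198 -> 162
  -- iteration 4/10 --
  FD 6: (-4.233,-16.708) -> (-9.939,-14.854) [heading=162, draw]
  RT 36: heading 162 -> 126
  -- iteration 5/10 --
  FD 6: (-9.939,-14.854) -> (-13.466,-10) [heading=126, draw]
  RT 36: heading 126 -> 90
  -- iteration 6/10 --
  FD 6: (-13.466,-10) -> (-13.466,-4) [heading=90, draw]
  RT 36: heading 90 -> 54
  -- iteration 7/10 --
  FD 6: (-13.466,-4) -> (-9.939,0.854) [heading=54, draw]
  RT 36: heading 54 -> 18
  -- iteration 8/10 --
  FD 6: (-9.939,0.854) -> (-4.233,2.708) [heading=18, draw]
  RT 36: heading 18 -> 342
  -- iteration 9/10 --
  FD 6: (-4.233,2.708) -> (1.473,0.854) [heading=342, draw]
  RT 36: heading 342 -> 306
  -- iteration 10/10 --
  FD 6: (1.473,0.854) -> (5,-4) [heading=306, draw]
  RT 36: heading 306 -> 270
]
Final: pos=(5,-4), heading=270, 10 segment(s) drawn

Start position: (5, -4)
Final position: (5, -4)
Distance = 0; < 1e-6 -> CLOSED

Answer: yes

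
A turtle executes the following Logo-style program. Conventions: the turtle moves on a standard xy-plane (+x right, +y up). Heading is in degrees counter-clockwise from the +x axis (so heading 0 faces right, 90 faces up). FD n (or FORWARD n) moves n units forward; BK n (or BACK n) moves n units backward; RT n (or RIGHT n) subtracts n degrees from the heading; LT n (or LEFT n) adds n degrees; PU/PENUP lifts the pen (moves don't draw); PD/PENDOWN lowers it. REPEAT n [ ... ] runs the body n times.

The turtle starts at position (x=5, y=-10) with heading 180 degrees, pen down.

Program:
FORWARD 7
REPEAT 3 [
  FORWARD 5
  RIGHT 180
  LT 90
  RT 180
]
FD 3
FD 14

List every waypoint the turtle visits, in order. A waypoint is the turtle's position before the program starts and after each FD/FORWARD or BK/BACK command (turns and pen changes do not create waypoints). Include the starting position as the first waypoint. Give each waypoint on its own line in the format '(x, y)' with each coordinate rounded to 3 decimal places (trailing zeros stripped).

Answer: (5, -10)
(-2, -10)
(-7, -10)
(-7, -15)
(-2, -15)
(-2, -12)
(-2, 2)

Derivation:
Executing turtle program step by step:
Start: pos=(5,-10), heading=180, pen down
FD 7: (5,-10) -> (-2,-10) [heading=180, draw]
REPEAT 3 [
  -- iteration 1/3 --
  FD 5: (-2,-10) -> (-7,-10) [heading=180, draw]
  RT 180: heading 180 -> 0
  LT 90: heading 0 -> 90
  RT 180: heading 90 -> 270
  -- iteration 2/3 --
  FD 5: (-7,-10) -> (-7,-15) [heading=270, draw]
  RT 180: heading 270 -> 90
  LT 90: heading 90 -> 180
  RT 180: heading 180 -> 0
  -- iteration 3/3 --
  FD 5: (-7,-15) -> (-2,-15) [heading=0, draw]
  RT 180: heading 0 -> 180
  LT 90: heading 180 -> 270
  RT 180: heading 270 -> 90
]
FD 3: (-2,-15) -> (-2,-12) [heading=90, draw]
FD 14: (-2,-12) -> (-2,2) [heading=90, draw]
Final: pos=(-2,2), heading=90, 6 segment(s) drawn
Waypoints (7 total):
(5, -10)
(-2, -10)
(-7, -10)
(-7, -15)
(-2, -15)
(-2, -12)
(-2, 2)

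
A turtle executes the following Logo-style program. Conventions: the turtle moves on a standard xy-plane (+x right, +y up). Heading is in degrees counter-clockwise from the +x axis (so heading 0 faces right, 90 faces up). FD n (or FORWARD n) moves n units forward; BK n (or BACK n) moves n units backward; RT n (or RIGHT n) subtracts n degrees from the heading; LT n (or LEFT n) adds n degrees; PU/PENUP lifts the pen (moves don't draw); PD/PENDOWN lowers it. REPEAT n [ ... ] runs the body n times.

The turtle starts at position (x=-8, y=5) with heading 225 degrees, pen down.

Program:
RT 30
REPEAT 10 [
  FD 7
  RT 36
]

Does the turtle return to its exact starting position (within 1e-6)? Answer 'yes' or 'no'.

Executing turtle program step by step:
Start: pos=(-8,5), heading=225, pen down
RT 30: heading 225 -> 195
REPEAT 10 [
  -- iteration 1/10 --
  FD 7: (-8,5) -> (-14.761,3.188) [heading=195, draw]
  RT 36: heading 195 -> 159
  -- iteration 2/10 --
  FD 7: (-14.761,3.188) -> (-21.297,5.697) [heading=159, draw]
  RT 36: heading 159 -> 123
  -- iteration 3/10 --
  FD 7: (-21.297,5.697) -> (-25.109,11.568) [heading=123, draw]
  RT 36: heading 123 -> 87
  -- iteration 4/10 --
  FD 7: (-25.109,11.568) -> (-24.743,18.558) [heading=87, draw]
  RT 36: heading 87 -> 51
  -- iteration 5/10 --
  FD 7: (-24.743,18.558) -> (-20.337,23.998) [heading=51, draw]
  RT 36: heading 51 -> 15
  -- iteration 6/10 --
  FD 7: (-20.337,23.998) -> (-13.576,25.81) [heading=15, draw]
  RT 36: heading 15 -> 339
  -- iteration 7/10 --
  FD 7: (-13.576,25.81) -> (-7.041,23.301) [heading=339, draw]
  RT 36: heading 339 -> 303
  -- iteration 8/10 --
  FD 7: (-7.041,23.301) -> (-3.228,17.43) [heading=303, draw]
  RT 36: heading 303 -> 267
  -- iteration 9/10 --
  FD 7: (-3.228,17.43) -> (-3.595,10.44) [heading=267, draw]
  RT 36: heading 267 -> 231
  -- iteration 10/10 --
  FD 7: (-3.595,10.44) -> (-8,5) [heading=231, draw]
  RT 36: heading 231 -> 195
]
Final: pos=(-8,5), heading=195, 10 segment(s) drawn

Start position: (-8, 5)
Final position: (-8, 5)
Distance = 0; < 1e-6 -> CLOSED

Answer: yes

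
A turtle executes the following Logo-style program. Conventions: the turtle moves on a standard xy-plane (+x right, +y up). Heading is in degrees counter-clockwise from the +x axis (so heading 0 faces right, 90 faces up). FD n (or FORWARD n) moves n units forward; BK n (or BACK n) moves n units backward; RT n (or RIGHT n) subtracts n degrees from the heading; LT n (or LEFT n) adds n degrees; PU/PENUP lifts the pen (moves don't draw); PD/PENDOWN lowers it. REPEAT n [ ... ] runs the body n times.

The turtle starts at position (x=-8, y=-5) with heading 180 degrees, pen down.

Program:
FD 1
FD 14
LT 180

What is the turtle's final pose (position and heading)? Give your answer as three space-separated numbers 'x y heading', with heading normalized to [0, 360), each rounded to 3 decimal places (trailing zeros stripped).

Answer: -23 -5 0

Derivation:
Executing turtle program step by step:
Start: pos=(-8,-5), heading=180, pen down
FD 1: (-8,-5) -> (-9,-5) [heading=180, draw]
FD 14: (-9,-5) -> (-23,-5) [heading=180, draw]
LT 180: heading 180 -> 0
Final: pos=(-23,-5), heading=0, 2 segment(s) drawn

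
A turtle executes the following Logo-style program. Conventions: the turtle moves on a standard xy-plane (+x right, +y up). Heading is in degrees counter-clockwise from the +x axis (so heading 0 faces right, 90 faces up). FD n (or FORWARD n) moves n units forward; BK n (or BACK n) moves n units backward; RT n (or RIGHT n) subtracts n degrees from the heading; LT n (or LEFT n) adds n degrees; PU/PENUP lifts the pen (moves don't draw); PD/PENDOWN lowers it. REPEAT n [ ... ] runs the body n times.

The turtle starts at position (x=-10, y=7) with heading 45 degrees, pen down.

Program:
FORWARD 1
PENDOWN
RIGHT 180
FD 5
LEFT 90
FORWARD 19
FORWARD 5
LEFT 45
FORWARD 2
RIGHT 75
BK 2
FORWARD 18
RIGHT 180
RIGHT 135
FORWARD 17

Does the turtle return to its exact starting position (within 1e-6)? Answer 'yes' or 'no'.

Answer: no

Derivation:
Executing turtle program step by step:
Start: pos=(-10,7), heading=45, pen down
FD 1: (-10,7) -> (-9.293,7.707) [heading=45, draw]
PD: pen down
RT 180: heading 45 -> 225
FD 5: (-9.293,7.707) -> (-12.828,4.172) [heading=225, draw]
LT 90: heading 225 -> 315
FD 19: (-12.828,4.172) -> (0.607,-9.263) [heading=315, draw]
FD 5: (0.607,-9.263) -> (4.142,-12.799) [heading=315, draw]
LT 45: heading 315 -> 0
FD 2: (4.142,-12.799) -> (6.142,-12.799) [heading=0, draw]
RT 75: heading 0 -> 285
BK 2: (6.142,-12.799) -> (5.624,-10.867) [heading=285, draw]
FD 18: (5.624,-10.867) -> (10.283,-28.254) [heading=285, draw]
RT 180: heading 285 -> 105
RT 135: heading 105 -> 330
FD 17: (10.283,-28.254) -> (25.006,-36.754) [heading=330, draw]
Final: pos=(25.006,-36.754), heading=330, 8 segment(s) drawn

Start position: (-10, 7)
Final position: (25.006, -36.754)
Distance = 56.034; >= 1e-6 -> NOT closed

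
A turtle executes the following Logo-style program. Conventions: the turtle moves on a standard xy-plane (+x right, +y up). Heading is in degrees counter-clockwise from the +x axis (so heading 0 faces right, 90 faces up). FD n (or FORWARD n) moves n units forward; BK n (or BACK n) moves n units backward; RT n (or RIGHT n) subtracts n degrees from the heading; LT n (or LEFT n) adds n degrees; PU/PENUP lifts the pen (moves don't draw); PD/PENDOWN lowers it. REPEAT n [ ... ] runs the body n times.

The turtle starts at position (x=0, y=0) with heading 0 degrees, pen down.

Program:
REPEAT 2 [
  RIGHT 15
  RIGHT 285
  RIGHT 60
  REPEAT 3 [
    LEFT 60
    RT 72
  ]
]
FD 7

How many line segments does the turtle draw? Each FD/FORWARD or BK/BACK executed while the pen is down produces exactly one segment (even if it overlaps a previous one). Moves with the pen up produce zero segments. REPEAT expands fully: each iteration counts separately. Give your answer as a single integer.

Executing turtle program step by step:
Start: pos=(0,0), heading=0, pen down
REPEAT 2 [
  -- iteration 1/2 --
  RT 15: heading 0 -> 345
  RT 285: heading 345 -> 60
  RT 60: heading 60 -> 0
  REPEAT 3 [
    -- iteration 1/3 --
    LT 60: heading 0 -> 60
    RT 72: heading 60 -> 348
    -- iteration 2/3 --
    LT 60: heading 348 -> 48
    RT 72: heading 48 -> 336
    -- iteration 3/3 --
    LT 60: heading 336 -> 36
    RT 72: heading 36 -> 324
  ]
  -- iteration 2/2 --
  RT 15: heading 324 -> 309
  RT 285: heading 309 -> 24
  RT 60: heading 24 -> 324
  REPEAT 3 [
    -- iteration 1/3 --
    LT 60: heading 324 -> 24
    RT 72: heading 24 -> 312
    -- iteration 2/3 --
    LT 60: heading 312 -> 12
    RT 72: heading 12 -> 300
    -- iteration 3/3 --
    LT 60: heading 300 -> 0
    RT 72: heading 0 -> 288
  ]
]
FD 7: (0,0) -> (2.163,-6.657) [heading=288, draw]
Final: pos=(2.163,-6.657), heading=288, 1 segment(s) drawn
Segments drawn: 1

Answer: 1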